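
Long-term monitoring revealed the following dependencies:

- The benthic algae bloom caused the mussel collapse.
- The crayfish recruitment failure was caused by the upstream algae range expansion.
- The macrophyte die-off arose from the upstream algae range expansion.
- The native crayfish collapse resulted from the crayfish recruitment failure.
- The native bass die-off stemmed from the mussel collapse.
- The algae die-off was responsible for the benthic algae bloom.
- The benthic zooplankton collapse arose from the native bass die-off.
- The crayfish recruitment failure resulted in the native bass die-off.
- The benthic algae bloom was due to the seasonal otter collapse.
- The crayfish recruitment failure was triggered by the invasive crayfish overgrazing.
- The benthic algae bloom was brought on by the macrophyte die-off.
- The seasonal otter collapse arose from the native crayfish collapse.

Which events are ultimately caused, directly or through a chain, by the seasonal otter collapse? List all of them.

the benthic algae bloom, the benthic zooplankton collapse, the mussel collapse, the native bass die-off

Direct effects: the benthic algae bloom.
2 steps out: the mussel collapse.
3 steps out: the native bass die-off.
4 steps out: the benthic zooplankton collapse.
Not reachable from it: the upstream algae range expansion, the invasive crayfish overgrazing, the crayfish recruitment failure, the macrophyte die-off, the native crayfish collapse, the algae die-off.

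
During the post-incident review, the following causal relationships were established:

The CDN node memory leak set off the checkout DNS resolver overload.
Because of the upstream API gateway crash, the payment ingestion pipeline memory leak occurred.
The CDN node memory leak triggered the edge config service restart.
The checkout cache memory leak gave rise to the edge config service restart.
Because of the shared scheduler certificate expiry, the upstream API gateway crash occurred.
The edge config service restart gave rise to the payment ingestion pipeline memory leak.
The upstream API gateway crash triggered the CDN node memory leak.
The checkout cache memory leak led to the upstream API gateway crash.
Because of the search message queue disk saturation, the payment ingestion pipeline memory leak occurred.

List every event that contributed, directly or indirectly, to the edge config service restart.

Immediate causes of the edge config service restart: the checkout cache memory leak, the CDN node memory leak.
Further upstream: the shared scheduler certificate expiry, the upstream API gateway crash.

the CDN node memory leak, the checkout cache memory leak, the shared scheduler certificate expiry, the upstream API gateway crash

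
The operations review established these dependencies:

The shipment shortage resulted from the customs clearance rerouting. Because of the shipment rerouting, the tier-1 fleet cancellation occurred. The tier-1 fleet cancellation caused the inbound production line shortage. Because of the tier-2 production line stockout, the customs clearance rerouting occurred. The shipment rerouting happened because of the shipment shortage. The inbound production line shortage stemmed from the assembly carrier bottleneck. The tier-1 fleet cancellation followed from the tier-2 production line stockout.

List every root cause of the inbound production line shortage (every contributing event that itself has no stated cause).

the assembly carrier bottleneck, the tier-2 production line stockout

Tracing upstream from the inbound production line shortage: the inbound production line shortage ← the tier-1 fleet cancellation ← the tier-2 production line stockout.
A separate upstream branch: the inbound production line shortage ← the assembly carrier bottleneck.
Each of those chain origins has no stated cause.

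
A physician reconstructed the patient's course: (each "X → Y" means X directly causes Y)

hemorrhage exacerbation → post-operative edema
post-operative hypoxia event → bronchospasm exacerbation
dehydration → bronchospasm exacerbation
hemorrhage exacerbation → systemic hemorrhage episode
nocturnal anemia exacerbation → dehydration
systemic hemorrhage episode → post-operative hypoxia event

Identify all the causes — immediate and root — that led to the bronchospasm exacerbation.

Immediate causes of the bronchospasm exacerbation: the dehydration, the post-operative hypoxia event.
Further upstream: the nocturnal anemia exacerbation, the hemorrhage exacerbation, the systemic hemorrhage episode.

the dehydration, the hemorrhage exacerbation, the nocturnal anemia exacerbation, the post-operative hypoxia event, the systemic hemorrhage episode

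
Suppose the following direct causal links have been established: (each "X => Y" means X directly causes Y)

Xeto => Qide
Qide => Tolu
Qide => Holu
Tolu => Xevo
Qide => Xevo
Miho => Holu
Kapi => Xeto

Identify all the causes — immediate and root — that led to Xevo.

Immediate causes of Xevo: Qide, Tolu.
Further upstream: Kapi, Xeto.

Kapi, Qide, Tolu, Xeto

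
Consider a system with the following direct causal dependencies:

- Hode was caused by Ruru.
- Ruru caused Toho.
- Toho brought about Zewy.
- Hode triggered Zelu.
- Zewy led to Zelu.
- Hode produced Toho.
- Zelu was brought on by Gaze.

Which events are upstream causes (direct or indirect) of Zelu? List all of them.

Gaze, Hode, Ruru, Toho, Zewy

Immediate causes of Zelu: Hode, Gaze, Zewy.
Further upstream: Ruru, Toho.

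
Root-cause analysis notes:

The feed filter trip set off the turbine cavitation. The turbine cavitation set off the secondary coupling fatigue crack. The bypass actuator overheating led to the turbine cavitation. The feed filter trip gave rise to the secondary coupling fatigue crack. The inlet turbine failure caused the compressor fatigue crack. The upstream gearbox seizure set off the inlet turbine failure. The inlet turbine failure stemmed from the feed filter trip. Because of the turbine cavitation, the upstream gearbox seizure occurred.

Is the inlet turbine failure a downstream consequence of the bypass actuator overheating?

There is a causal chain: the bypass actuator overheating → the turbine cavitation → the upstream gearbox seizure → the inlet turbine failure.

Yes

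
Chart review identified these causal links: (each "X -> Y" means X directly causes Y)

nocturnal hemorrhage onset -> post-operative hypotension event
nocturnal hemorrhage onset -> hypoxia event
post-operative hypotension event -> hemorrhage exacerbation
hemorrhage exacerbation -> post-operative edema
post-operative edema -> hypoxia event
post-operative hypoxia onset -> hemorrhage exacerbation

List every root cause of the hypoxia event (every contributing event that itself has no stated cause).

the nocturnal hemorrhage onset, the post-operative hypoxia onset

Tracing upstream from the hypoxia event: the hypoxia event ← the nocturnal hemorrhage onset.
A separate upstream branch: the hypoxia event ← the post-operative edema ← the hemorrhage exacerbation ← the post-operative hypoxia onset.
Each of those chain origins has no stated cause.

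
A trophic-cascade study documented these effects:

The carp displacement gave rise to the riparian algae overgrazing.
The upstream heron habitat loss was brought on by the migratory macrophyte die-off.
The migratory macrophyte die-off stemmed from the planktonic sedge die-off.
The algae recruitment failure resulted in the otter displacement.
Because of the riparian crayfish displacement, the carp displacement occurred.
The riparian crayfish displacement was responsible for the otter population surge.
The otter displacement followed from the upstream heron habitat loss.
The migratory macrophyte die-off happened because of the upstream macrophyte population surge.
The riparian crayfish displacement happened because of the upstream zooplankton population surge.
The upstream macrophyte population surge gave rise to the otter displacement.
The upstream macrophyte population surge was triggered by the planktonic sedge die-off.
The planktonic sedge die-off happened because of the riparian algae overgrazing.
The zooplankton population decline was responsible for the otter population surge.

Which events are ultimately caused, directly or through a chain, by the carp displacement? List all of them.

the migratory macrophyte die-off, the otter displacement, the planktonic sedge die-off, the riparian algae overgrazing, the upstream heron habitat loss, the upstream macrophyte population surge

Direct effects: the riparian algae overgrazing.
2 steps out: the planktonic sedge die-off.
3 steps out: the upstream macrophyte population surge, the migratory macrophyte die-off.
4 steps out: the upstream heron habitat loss, the otter displacement.
Not reachable from it: the upstream zooplankton population surge, the riparian crayfish displacement, the zooplankton population decline, the otter population surge, the algae recruitment failure.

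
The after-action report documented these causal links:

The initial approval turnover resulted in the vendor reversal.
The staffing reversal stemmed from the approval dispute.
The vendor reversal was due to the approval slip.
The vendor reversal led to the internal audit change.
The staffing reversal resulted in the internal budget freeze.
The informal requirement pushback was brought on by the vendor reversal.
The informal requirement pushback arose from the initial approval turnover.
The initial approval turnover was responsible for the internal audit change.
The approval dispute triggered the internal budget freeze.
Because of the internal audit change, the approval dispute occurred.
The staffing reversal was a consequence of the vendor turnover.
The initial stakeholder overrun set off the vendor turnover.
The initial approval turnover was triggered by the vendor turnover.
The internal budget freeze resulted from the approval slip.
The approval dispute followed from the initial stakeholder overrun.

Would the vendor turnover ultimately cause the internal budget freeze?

There is a causal chain: the vendor turnover → the staffing reversal → the internal budget freeze.

Yes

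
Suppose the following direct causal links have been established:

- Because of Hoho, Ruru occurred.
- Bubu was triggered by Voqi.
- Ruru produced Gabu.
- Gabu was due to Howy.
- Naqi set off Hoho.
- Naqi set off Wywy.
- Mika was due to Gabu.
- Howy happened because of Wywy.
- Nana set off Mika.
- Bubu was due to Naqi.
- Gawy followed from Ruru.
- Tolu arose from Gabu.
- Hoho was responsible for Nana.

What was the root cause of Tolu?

Naqi

Tracing upstream from Tolu: Tolu ← Gabu ← Ruru ← Hoho ← Naqi.
Naqi has no stated cause, so it is the root.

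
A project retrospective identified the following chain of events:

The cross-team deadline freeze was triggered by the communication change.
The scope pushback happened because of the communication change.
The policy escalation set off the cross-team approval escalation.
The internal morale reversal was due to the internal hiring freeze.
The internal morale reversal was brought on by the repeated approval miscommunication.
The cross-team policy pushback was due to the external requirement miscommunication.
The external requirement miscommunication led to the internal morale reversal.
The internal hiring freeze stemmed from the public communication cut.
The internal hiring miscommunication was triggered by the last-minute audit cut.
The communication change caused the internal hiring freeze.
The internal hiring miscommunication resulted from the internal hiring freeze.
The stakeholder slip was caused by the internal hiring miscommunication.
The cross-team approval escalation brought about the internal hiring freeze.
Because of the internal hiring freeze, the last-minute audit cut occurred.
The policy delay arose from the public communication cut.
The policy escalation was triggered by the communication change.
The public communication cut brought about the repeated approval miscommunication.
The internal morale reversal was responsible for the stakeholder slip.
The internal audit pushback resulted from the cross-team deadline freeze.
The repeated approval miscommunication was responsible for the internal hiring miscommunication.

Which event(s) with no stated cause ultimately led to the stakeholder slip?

Tracing upstream from the stakeholder slip: the stakeholder slip ← the internal morale reversal ← the external requirement miscommunication.
A separate upstream branch: the stakeholder slip ← the internal morale reversal ← the internal hiring freeze ← the communication change.
A separate upstream branch: the stakeholder slip ← the internal morale reversal ← the repeated approval miscommunication ← the public communication cut.
Each of those chain origins has no stated cause.

the communication change, the external requirement miscommunication, the public communication cut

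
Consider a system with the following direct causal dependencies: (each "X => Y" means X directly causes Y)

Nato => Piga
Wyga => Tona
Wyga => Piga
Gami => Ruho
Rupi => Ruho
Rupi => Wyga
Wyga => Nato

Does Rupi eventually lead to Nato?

There is a causal chain: Rupi → Wyga → Nato.

Yes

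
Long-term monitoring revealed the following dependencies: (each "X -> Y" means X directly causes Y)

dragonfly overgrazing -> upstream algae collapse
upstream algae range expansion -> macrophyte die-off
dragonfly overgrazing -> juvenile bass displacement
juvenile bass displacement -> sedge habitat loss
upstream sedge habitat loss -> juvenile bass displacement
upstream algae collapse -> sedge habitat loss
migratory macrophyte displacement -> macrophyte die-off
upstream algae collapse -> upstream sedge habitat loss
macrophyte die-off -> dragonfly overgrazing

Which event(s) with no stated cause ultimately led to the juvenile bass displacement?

Tracing upstream from the juvenile bass displacement: the juvenile bass displacement ← the dragonfly overgrazing ← the macrophyte die-off ← the upstream algae range expansion.
A separate upstream branch: the juvenile bass displacement ← the dragonfly overgrazing ← the macrophyte die-off ← the migratory macrophyte displacement.
Each of those chain origins has no stated cause.

the migratory macrophyte displacement, the upstream algae range expansion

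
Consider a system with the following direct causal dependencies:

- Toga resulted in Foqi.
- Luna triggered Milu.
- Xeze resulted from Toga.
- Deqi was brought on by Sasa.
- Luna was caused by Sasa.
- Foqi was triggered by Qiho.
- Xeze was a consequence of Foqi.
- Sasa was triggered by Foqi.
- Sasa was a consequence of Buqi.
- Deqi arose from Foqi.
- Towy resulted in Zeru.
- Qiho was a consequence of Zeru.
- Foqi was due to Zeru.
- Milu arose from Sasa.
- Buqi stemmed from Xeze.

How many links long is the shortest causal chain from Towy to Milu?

Shortest chain: Towy → Zeru → Foqi → Sasa → Milu.

4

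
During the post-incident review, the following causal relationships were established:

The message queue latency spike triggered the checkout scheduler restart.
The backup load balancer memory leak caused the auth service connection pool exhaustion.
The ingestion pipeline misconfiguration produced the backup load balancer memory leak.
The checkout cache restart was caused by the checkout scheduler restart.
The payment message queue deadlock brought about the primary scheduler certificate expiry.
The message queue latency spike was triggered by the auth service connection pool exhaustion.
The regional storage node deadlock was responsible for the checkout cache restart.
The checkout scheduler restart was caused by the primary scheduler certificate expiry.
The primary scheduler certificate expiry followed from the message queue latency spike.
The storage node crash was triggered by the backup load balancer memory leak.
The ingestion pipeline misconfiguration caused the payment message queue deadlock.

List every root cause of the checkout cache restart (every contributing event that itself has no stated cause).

the ingestion pipeline misconfiguration, the regional storage node deadlock

Tracing upstream from the checkout cache restart: the checkout cache restart ← the checkout scheduler restart ← the primary scheduler certificate expiry ← the payment message queue deadlock ← the ingestion pipeline misconfiguration.
A separate upstream branch: the checkout cache restart ← the regional storage node deadlock.
Each of those chain origins has no stated cause.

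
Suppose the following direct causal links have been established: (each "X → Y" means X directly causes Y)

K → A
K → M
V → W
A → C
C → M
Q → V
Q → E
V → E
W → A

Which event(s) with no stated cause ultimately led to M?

K, Q

Tracing upstream from M: M ← C ← A ← W ← V ← Q.
A separate upstream branch: M ← K.
Each of those chain origins has no stated cause.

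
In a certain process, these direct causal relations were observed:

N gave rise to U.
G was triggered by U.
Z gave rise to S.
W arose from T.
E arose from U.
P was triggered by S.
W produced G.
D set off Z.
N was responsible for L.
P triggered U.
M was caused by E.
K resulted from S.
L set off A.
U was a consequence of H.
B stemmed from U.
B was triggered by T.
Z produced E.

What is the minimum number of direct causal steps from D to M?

3

Shortest chain: D → Z → E → M.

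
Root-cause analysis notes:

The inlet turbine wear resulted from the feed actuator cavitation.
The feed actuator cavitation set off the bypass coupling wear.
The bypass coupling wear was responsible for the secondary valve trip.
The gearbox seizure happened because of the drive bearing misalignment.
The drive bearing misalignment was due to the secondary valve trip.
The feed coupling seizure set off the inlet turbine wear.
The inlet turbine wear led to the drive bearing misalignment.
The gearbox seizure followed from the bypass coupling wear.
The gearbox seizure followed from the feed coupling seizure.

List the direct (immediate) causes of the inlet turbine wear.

the feed actuator cavitation, the feed coupling seizure → the inlet turbine wear with nothing further upstream stated.

the feed actuator cavitation, the feed coupling seizure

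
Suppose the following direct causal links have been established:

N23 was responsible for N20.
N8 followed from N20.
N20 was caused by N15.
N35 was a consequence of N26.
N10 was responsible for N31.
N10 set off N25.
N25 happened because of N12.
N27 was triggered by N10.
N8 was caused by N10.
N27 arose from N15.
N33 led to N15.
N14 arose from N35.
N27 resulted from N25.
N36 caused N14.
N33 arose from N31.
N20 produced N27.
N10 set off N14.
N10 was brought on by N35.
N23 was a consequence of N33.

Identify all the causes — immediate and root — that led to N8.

Immediate causes of N8: N10, N20.
Further upstream: N26, N35, N31, N33, N23, N15.

N10, N15, N20, N23, N26, N31, N33, N35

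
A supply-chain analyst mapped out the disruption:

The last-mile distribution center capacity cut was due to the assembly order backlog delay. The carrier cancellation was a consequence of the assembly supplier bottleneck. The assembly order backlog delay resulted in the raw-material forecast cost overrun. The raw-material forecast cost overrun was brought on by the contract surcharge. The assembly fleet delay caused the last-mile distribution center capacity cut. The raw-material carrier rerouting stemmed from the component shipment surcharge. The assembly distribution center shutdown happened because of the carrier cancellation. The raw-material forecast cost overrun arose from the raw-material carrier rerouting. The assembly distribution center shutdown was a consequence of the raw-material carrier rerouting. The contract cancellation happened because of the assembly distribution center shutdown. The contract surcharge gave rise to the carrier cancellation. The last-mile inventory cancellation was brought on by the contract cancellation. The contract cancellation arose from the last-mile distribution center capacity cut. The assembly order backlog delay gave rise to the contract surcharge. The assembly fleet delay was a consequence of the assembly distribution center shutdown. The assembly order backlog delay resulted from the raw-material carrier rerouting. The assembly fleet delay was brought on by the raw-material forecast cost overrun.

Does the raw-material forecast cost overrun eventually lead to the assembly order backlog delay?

No

The raw-material forecast cost overrun leads to the assembly fleet delay, the last-mile distribution center capacity cut, the contract cancellation, the last-mile inventory cancellation; the assembly order backlog delay is not among them.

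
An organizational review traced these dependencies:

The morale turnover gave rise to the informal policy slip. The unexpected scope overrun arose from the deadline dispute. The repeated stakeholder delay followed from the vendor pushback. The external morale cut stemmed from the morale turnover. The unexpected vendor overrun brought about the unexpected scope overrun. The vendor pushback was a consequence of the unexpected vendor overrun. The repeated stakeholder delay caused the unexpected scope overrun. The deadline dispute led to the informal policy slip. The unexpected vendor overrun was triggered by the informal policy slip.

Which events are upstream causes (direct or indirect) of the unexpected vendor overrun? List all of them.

Immediate cause of the unexpected vendor overrun: the informal policy slip.
Further upstream: the morale turnover, the deadline dispute.

the deadline dispute, the informal policy slip, the morale turnover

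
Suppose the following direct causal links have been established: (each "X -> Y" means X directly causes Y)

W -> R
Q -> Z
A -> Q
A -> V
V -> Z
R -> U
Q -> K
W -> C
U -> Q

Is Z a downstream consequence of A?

There is a causal chain: A → Q → Z.

Yes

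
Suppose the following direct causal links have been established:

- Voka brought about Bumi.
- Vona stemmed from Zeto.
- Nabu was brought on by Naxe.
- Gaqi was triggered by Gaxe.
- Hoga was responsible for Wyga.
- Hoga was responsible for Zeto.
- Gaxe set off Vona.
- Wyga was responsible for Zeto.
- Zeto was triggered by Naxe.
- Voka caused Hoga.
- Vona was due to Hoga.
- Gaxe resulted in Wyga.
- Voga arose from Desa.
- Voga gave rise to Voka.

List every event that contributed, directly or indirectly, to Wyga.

Desa, Gaxe, Hoga, Voga, Voka

Immediate causes of Wyga: Gaxe, Hoga.
Further upstream: Desa, Voga, Voka.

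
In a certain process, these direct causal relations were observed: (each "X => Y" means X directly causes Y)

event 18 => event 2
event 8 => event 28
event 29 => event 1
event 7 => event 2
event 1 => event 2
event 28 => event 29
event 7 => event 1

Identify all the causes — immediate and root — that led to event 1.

Immediate causes of event 1: event 7, event 29.
Further upstream: event 8, event 28.

event 28, event 29, event 7, event 8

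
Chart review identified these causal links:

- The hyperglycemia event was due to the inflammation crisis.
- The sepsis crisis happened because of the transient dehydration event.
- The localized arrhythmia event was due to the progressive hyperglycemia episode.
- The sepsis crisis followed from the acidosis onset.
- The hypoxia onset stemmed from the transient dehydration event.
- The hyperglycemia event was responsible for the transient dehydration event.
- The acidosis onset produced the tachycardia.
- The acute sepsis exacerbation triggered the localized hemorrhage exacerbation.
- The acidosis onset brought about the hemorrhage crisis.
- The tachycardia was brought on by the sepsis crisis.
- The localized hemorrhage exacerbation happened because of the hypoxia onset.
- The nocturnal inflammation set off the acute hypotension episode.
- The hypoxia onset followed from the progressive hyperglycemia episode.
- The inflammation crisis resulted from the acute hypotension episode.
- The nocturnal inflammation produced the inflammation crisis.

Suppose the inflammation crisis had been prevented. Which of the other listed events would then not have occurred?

the hyperglycemia event, the transient dehydration event

Downstream of the inflammation crisis: the hyperglycemia event, the transient dehydration event, the sepsis crisis, the tachycardia, the hypoxia onset, the localized hemorrhage exacerbation.
Of those, still caused via another path: the sepsis crisis, the tachycardia, the hypoxia onset, the localized hemorrhage exacerbation.
The remainder have no surviving cause.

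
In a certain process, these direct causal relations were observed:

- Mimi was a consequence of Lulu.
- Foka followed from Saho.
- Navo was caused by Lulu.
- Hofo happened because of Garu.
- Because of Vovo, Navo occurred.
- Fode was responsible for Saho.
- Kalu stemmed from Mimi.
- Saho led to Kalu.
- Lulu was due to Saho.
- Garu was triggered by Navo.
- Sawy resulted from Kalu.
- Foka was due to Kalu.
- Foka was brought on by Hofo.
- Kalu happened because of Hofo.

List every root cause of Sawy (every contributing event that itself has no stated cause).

Tracing upstream from Sawy: Sawy ← Kalu ← Saho ← Fode.
A separate upstream branch: Sawy ← Kalu ← Hofo ← Garu ← Navo ← Vovo.
Each of those chain origins has no stated cause.

Fode, Vovo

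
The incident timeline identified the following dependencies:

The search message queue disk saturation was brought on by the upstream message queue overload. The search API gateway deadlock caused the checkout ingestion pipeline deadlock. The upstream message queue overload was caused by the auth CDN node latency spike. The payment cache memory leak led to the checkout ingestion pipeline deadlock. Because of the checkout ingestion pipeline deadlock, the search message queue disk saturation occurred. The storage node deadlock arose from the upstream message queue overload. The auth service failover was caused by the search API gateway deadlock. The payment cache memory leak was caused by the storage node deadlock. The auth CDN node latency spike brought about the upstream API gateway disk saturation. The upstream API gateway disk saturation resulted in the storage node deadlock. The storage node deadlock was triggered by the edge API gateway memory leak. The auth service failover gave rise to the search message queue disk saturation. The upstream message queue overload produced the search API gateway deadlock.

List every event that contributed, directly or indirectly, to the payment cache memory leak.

the auth CDN node latency spike, the edge API gateway memory leak, the storage node deadlock, the upstream API gateway disk saturation, the upstream message queue overload

Immediate cause of the payment cache memory leak: the storage node deadlock.
Further upstream: the auth CDN node latency spike, the upstream message queue overload, the upstream API gateway disk saturation, the edge API gateway memory leak.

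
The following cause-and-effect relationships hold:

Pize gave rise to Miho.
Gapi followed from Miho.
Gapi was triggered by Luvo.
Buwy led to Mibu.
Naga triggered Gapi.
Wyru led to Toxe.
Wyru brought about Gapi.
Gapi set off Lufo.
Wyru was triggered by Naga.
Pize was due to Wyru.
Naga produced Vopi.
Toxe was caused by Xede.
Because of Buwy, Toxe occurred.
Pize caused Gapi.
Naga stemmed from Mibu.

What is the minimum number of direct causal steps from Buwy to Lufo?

Shortest chain: Buwy → Mibu → Naga → Gapi → Lufo.

4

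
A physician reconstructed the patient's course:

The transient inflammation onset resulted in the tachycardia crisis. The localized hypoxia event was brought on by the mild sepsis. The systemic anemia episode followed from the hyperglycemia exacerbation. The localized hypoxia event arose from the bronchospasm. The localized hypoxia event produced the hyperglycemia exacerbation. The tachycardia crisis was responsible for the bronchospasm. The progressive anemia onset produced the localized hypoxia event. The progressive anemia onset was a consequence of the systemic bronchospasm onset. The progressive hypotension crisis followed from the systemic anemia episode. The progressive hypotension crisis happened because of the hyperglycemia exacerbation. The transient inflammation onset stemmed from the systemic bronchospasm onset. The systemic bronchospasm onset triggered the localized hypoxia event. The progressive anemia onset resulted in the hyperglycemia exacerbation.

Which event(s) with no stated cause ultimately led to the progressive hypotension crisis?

the mild sepsis, the systemic bronchospasm onset

Tracing upstream from the progressive hypotension crisis: the progressive hypotension crisis ← the hyperglycemia exacerbation ← the progressive anemia onset ← the systemic bronchospasm onset.
A separate upstream branch: the progressive hypotension crisis ← the hyperglycemia exacerbation ← the localized hypoxia event ← the mild sepsis.
Each of those chain origins has no stated cause.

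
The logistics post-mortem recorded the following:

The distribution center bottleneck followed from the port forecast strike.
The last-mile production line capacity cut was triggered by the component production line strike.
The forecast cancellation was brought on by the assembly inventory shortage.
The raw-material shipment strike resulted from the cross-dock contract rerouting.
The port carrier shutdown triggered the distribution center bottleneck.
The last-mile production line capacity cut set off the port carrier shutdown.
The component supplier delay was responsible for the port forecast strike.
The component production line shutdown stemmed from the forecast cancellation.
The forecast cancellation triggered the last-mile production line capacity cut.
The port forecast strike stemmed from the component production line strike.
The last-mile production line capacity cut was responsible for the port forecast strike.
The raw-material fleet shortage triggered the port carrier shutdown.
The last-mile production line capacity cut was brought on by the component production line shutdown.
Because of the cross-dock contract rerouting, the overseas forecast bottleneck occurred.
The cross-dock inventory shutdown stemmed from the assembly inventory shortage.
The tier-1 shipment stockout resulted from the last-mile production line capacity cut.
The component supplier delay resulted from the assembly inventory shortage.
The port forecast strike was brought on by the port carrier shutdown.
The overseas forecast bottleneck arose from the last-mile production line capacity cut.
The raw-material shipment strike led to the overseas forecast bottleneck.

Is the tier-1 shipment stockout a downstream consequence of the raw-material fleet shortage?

No

The raw-material fleet shortage leads to the port carrier shutdown, the port forecast strike, the distribution center bottleneck; the tier-1 shipment stockout is not among them.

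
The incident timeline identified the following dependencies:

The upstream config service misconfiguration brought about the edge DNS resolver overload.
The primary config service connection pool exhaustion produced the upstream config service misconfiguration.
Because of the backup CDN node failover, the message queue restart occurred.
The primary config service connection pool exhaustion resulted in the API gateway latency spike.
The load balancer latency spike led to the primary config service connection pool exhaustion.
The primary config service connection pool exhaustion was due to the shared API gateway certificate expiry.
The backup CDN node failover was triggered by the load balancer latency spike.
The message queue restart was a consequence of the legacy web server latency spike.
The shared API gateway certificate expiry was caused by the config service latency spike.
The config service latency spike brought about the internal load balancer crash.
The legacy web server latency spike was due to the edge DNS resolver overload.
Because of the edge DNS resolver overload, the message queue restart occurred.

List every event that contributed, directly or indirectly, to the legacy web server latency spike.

Immediate cause of the legacy web server latency spike: the edge DNS resolver overload.
Further upstream: the config service latency spike, the load balancer latency spike, the shared API gateway certificate expiry, the primary config service connection pool exhaustion, the upstream config service misconfiguration.

the config service latency spike, the edge DNS resolver overload, the load balancer latency spike, the primary config service connection pool exhaustion, the shared API gateway certificate expiry, the upstream config service misconfiguration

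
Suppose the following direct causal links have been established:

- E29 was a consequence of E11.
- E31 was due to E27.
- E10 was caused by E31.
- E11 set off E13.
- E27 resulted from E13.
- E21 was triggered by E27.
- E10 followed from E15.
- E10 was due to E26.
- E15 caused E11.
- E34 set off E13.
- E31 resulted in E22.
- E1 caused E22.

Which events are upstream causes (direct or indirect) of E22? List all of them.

Immediate causes of E22: E1, E31.
Further upstream: E15, E11, E34, E13, E27.

E1, E11, E13, E15, E27, E31, E34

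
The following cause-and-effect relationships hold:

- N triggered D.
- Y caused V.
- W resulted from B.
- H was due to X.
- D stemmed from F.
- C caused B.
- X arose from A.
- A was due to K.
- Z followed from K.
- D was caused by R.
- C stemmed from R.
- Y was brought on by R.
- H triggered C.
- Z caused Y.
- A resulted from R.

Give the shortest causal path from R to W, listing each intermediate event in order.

R → C
C → B
B → W
Length: 3 steps.

R → C → B → W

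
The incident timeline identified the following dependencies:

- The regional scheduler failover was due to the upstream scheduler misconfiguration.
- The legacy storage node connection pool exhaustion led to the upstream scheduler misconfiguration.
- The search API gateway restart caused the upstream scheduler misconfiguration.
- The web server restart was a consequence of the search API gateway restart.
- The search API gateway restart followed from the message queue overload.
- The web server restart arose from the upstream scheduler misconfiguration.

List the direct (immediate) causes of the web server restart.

Upstream contributors include the legacy storage node connection pool exhaustion, the message queue overload, but only the search API gateway restart, the upstream scheduler misconfiguration feed directly into the web server restart.

the search API gateway restart, the upstream scheduler misconfiguration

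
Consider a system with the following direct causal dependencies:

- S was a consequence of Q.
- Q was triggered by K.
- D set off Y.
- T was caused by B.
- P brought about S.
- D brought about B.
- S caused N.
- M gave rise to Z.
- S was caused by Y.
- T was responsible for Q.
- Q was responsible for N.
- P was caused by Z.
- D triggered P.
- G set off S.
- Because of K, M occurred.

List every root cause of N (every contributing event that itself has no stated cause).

D, G, K

Tracing upstream from N: N ← S ← P ← D.
A separate upstream branch: N ← Q ← K.
A separate upstream branch: N ← S ← G.
Each of those chain origins has no stated cause.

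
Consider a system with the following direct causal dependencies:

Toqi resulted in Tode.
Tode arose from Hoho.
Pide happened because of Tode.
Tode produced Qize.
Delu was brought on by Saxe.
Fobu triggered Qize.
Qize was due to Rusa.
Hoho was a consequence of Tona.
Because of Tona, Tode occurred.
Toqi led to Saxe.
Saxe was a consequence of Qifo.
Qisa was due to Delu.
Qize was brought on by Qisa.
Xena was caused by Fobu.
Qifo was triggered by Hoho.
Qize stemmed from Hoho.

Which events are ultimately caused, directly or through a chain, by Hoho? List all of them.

Direct effects: Qifo, Tode, Qize.
2 steps out: Saxe, Pide.
3 steps out: Delu.
4 steps out: Qisa.
Not reachable from it: Fobu, Rusa, Xena, Tona, Toqi.

Delu, Pide, Qifo, Qisa, Qize, Saxe, Tode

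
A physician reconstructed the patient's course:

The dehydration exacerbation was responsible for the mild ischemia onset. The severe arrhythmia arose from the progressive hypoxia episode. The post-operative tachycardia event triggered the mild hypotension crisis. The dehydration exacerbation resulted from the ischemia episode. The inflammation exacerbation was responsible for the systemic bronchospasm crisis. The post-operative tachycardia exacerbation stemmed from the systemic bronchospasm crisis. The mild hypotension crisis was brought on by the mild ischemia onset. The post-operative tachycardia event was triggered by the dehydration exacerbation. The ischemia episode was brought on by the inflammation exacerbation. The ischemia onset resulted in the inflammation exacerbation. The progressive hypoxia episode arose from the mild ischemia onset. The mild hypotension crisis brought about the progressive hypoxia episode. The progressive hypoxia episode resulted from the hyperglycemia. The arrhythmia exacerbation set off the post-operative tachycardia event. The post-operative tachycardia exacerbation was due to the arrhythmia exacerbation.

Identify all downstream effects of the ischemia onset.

the dehydration exacerbation, the inflammation exacerbation, the ischemia episode, the mild hypotension crisis, the mild ischemia onset, the post-operative tachycardia event, the post-operative tachycardia exacerbation, the progressive hypoxia episode, the severe arrhythmia, the systemic bronchospasm crisis

Direct effects: the inflammation exacerbation.
2 steps out: the ischemia episode, the systemic bronchospasm crisis.
3 steps out: the dehydration exacerbation, the post-operative tachycardia exacerbation.
4 steps out: the mild ischemia onset, the post-operative tachycardia event.
5 steps out: the mild hypotension crisis, the progressive hypoxia episode.
6 steps out: the severe arrhythmia.
Not reachable from it: the hyperglycemia, the arrhythmia exacerbation.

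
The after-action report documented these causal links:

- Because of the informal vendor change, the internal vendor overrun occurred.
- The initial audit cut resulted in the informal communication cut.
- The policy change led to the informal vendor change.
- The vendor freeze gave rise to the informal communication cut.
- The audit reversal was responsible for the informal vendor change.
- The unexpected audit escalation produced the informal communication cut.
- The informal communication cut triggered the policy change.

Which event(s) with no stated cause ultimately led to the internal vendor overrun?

Tracing upstream from the internal vendor overrun: the internal vendor overrun ← the informal vendor change ← the policy change ← the informal communication cut ← the vendor freeze.
A separate upstream branch: the internal vendor overrun ← the informal vendor change ← the policy change ← the informal communication cut ← the unexpected audit escalation.
A separate upstream branch: the internal vendor overrun ← the informal vendor change ← the policy change ← the informal communication cut ← the initial audit cut.
A separate upstream branch: the internal vendor overrun ← the informal vendor change ← the audit reversal.
Each of those chain origins has no stated cause.

the audit reversal, the initial audit cut, the unexpected audit escalation, the vendor freeze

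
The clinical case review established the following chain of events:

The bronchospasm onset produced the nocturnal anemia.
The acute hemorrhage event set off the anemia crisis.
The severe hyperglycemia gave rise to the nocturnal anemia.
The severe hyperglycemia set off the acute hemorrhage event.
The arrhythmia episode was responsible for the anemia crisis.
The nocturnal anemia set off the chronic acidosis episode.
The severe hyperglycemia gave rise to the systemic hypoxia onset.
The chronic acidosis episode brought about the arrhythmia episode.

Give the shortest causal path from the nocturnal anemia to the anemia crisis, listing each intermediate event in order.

the nocturnal anemia → the chronic acidosis episode → the arrhythmia episode → the anemia crisis

the nocturnal anemia → the chronic acidosis episode
the chronic acidosis episode → the arrhythmia episode
the arrhythmia episode → the anemia crisis
Length: 3 steps.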